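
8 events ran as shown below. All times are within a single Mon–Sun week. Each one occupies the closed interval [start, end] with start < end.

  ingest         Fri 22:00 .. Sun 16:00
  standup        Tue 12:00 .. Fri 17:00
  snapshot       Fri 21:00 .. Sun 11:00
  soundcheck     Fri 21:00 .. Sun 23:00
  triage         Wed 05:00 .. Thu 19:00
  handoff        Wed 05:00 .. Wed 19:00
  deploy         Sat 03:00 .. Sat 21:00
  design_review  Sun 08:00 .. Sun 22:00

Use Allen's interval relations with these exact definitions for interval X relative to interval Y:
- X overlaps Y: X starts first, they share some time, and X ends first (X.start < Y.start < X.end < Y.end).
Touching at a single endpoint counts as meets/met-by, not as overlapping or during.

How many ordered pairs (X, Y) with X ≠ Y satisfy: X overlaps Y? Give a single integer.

Checking all 56 ordered pairs for relation 'overlaps'; matching pairs in alphabetical order:
(ingest, design_review): ingest overlaps design_review ✓
(snapshot, design_review): snapshot overlaps design_review ✓
(snapshot, ingest): snapshot overlaps ingest ✓
Count: 3.

3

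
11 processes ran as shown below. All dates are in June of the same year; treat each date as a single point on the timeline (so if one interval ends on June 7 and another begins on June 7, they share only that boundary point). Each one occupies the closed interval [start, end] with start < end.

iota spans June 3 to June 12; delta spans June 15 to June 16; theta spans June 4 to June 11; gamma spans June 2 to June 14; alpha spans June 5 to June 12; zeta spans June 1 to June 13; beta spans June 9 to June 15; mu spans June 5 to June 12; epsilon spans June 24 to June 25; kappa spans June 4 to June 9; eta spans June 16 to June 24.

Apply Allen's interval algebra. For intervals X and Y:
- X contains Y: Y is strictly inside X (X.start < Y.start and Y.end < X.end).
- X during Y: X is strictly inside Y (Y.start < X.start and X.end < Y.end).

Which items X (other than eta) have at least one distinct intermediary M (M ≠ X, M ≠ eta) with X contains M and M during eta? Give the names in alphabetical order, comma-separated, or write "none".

Target eta = [June 16, June 24].
Intermediaries M with M during eta: none.
Union: none.

none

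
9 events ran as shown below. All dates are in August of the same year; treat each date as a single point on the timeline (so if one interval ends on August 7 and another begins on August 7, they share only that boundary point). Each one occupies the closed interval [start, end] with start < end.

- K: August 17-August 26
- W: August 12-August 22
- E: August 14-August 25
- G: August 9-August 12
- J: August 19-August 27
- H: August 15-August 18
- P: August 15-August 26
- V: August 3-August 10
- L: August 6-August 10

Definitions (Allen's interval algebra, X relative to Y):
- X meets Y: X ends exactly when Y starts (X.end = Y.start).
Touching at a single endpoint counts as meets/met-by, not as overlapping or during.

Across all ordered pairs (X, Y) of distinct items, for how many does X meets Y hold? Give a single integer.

Checking all 72 ordered pairs for relation 'meets'; matching pairs in alphabetical order:
(G, W): G meets W ✓
Count: 1.

1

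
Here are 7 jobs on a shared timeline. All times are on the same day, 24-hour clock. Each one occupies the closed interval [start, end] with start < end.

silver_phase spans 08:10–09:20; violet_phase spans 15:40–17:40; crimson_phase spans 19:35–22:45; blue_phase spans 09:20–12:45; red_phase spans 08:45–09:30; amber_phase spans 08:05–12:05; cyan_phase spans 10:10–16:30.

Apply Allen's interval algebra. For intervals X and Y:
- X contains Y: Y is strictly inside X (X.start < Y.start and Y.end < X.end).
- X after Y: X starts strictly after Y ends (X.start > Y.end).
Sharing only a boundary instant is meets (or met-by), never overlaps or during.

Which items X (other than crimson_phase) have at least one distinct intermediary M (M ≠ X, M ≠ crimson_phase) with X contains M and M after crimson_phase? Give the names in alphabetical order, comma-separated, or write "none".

Target crimson_phase = [19:35, 22:45].
Intermediaries M with M after crimson_phase: none.
Union: none.

none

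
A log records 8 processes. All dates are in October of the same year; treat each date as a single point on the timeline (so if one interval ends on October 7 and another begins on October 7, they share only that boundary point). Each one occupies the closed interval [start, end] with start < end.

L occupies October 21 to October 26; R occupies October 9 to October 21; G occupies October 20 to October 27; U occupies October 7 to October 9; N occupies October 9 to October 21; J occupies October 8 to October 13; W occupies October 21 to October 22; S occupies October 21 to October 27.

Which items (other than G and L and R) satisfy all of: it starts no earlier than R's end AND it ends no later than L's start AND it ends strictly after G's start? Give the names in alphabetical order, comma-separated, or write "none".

Conditions: its start is no earlier than R's end (X.start >= October 21) AND its end is no later than L's start (X.end <= October 21) AND its end is strictly after G's start (X.end > October 20).
J: start October 8 >= October 21? ✗; end October 13 <= October 21? ✓; end October 13 > October 20? ✗ → no.
N: start October 9 >= October 21? ✗; end October 21 <= October 21? ✓; end October 21 > October 20? ✓ → no.
S: start October 21 >= October 21? ✓; end October 27 <= October 21? ✗; end October 27 > October 20? ✓ → no.
U: start October 7 >= October 21? ✗; end October 9 <= October 21? ✓; end October 9 > October 20? ✗ → no.
W: start October 21 >= October 21? ✓; end October 22 <= October 21? ✗; end October 22 > October 20? ✓ → no.
Result: none.

none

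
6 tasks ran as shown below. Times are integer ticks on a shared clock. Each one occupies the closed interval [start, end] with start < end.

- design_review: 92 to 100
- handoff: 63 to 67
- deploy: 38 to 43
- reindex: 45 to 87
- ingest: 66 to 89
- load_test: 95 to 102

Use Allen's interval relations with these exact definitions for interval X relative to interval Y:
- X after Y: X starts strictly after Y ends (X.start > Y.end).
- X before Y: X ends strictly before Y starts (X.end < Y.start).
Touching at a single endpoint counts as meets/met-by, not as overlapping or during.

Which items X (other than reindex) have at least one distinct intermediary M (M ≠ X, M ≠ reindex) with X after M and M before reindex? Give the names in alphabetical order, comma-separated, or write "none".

design_review, handoff, ingest, load_test

Target reindex = [45, 87].
Intermediaries M with M before reindex: deploy.
Via deploy — items with X after deploy: design_review, handoff, ingest, load_test.
Union: design_review, handoff, ingest, load_test.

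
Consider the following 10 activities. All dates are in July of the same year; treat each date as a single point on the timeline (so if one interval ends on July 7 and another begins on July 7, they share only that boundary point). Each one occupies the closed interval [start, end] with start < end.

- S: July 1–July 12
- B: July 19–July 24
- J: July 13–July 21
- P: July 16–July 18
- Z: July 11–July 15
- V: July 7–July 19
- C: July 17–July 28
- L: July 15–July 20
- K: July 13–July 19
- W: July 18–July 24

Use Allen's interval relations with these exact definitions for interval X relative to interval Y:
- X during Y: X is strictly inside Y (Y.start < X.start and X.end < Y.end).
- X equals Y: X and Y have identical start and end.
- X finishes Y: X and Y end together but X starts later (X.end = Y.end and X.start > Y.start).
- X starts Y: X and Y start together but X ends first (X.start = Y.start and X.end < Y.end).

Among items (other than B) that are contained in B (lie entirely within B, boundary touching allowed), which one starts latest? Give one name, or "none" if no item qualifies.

none

Target B = [July 19, July 24].
C [July 17, July 28] → contains → excluded.
J [July 13, July 21] → overlaps → excluded.
K [July 13, July 19] → meets → excluded.
L [July 15, July 20] → overlaps → excluded.
P [July 16, July 18] → before → excluded.
S [July 1, July 12] → before → excluded.
V [July 7, July 19] → meets → excluded.
W [July 18, July 24] → finished-by → excluded.
Z [July 11, July 15] → before → excluded.
No candidates → none.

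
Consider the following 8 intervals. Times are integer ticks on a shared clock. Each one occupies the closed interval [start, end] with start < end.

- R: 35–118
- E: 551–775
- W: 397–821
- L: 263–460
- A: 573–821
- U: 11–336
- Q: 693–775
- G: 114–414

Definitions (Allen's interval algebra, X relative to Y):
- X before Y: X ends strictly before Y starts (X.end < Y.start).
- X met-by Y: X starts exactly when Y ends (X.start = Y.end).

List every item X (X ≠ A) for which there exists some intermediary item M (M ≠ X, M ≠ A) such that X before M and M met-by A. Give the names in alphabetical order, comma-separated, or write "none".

none

Target A = [573, 821].
Intermediaries M with M met-by A: none.
Union: none.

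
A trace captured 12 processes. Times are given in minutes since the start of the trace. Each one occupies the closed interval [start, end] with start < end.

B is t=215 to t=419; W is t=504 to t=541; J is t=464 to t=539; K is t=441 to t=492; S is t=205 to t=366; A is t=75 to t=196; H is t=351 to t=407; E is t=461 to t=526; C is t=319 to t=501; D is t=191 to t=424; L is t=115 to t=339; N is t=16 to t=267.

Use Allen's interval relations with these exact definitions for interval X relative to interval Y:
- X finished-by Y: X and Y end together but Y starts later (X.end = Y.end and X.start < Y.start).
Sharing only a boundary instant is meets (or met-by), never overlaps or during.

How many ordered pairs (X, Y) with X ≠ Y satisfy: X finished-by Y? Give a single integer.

Checking all 132 ordered pairs for relation 'finished-by'; matching pairs in alphabetical order:
No pair satisfies it.
Count: 0.

0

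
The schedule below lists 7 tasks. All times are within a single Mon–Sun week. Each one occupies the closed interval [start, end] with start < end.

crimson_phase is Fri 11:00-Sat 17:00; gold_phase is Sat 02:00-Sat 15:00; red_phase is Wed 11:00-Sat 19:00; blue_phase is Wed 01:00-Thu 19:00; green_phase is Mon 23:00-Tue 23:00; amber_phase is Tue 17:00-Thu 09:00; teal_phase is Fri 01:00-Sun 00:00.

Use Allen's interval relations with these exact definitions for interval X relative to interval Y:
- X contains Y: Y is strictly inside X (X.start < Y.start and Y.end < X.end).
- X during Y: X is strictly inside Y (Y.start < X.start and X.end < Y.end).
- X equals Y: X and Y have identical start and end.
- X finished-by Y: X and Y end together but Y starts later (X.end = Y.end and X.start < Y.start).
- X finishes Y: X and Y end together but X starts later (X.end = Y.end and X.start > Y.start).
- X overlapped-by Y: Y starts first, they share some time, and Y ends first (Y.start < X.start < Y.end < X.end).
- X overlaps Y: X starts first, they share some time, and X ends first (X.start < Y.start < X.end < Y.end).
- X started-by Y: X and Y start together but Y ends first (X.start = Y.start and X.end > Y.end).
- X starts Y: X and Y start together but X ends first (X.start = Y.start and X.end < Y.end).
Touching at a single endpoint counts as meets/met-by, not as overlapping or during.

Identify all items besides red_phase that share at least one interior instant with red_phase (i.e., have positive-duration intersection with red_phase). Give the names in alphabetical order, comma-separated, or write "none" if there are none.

Target red_phase = [Wed 11:00, Sat 19:00].
amber_phase [Tue 17:00, Thu 09:00] → overlaps → yes.
blue_phase [Wed 01:00, Thu 19:00] → overlaps → yes.
crimson_phase [Fri 11:00, Sat 17:00] → during → yes.
gold_phase [Sat 02:00, Sat 15:00] → during → yes.
green_phase [Mon 23:00, Tue 23:00] → before → no.
teal_phase [Fri 01:00, Sun 00:00] → overlapped-by → yes.
Result: amber_phase, blue_phase, crimson_phase, gold_phase, teal_phase.

amber_phase, blue_phase, crimson_phase, gold_phase, teal_phase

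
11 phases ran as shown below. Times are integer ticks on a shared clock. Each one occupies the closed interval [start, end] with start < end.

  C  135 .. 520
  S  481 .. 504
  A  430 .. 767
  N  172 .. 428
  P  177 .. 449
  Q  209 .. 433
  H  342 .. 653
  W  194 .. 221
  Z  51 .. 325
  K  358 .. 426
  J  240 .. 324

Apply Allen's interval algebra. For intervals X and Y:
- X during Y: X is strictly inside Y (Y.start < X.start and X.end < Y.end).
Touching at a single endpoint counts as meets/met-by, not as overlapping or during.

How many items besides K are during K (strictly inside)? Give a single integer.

Target K = [358, 426].
A [430, 767] → after → no.
C [135, 520] → contains → no.
H [342, 653] → contains → no.
J [240, 324] → before → no.
N [172, 428] → contains → no.
P [177, 449] → contains → no.
Q [209, 433] → contains → no.
S [481, 504] → after → no.
W [194, 221] → before → no.
Z [51, 325] → before → no.
Total: 0.

0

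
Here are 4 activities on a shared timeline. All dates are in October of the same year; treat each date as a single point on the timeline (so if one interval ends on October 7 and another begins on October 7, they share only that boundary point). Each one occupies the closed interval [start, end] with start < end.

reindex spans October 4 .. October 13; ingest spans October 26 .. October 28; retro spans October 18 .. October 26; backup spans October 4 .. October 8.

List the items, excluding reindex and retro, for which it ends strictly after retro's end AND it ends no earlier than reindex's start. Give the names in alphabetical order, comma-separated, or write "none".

ingest

Conditions: its end is strictly after retro's end (X.end > October 26) AND its end is no earlier than reindex's start (X.end >= October 4).
backup: end October 8 > October 26? ✗; end October 8 >= October 4? ✓ → no.
ingest: end October 28 > October 26? ✓; end October 28 >= October 4? ✓ → yes.
Result: ingest.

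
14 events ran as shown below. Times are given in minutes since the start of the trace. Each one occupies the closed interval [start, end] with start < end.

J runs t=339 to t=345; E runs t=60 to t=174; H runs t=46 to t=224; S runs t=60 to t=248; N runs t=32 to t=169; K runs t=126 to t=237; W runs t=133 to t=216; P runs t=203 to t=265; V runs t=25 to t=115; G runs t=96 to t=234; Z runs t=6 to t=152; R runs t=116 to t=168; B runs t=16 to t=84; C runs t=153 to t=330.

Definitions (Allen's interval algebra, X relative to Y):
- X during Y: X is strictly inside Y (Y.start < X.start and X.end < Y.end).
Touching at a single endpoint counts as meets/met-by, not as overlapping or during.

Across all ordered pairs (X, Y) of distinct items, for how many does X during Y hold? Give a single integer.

15

Checking all 182 ordered pairs for relation 'during'; matching pairs in alphabetical order:
(B, Z): B during Z ✓
(E, H): E during H ✓
(G, S): G during S ✓
(K, S): K during S ✓
(P, C): P during C ✓
(R, E): R during E ✓
(R, G): R during G ✓
(R, H): R during H ✓
(R, N): R during N ✓
(R, S): R during S ✓
(V, Z): V during Z ✓
(W, G): W during G ✓
(W, H): W during H ✓
(W, K): W during K ✓
(W, S): W during S ✓
Count: 15.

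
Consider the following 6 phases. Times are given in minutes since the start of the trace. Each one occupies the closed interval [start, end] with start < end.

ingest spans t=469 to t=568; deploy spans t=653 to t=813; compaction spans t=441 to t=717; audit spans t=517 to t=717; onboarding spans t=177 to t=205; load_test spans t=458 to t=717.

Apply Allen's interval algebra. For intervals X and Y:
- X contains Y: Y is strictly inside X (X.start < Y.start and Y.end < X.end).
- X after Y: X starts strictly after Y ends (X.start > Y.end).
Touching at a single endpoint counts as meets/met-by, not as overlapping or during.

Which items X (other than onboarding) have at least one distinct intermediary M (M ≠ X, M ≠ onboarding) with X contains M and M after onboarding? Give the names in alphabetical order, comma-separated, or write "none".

Target onboarding = [t=177, t=205].
Intermediaries M with M after onboarding: audit, compaction, deploy, ingest, load_test.
Via audit — items with X contains audit: none.
Via compaction — items with X contains compaction: none.
Via deploy — items with X contains deploy: none.
Via ingest — items with X contains ingest: compaction, load_test.
Via load_test — items with X contains load_test: none.
Union: compaction, load_test.

compaction, load_test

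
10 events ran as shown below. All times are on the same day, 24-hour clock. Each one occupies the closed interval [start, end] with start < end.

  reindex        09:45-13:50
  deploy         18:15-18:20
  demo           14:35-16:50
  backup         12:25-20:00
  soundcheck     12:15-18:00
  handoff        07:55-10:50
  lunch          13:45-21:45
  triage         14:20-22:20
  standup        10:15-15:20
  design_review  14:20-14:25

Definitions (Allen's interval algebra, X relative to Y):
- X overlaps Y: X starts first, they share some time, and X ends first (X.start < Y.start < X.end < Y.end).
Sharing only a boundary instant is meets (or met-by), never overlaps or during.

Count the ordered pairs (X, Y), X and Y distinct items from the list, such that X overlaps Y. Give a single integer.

Checking all 90 ordered pairs for relation 'overlaps'; matching pairs in alphabetical order:
(backup, lunch): backup overlaps lunch ✓
(backup, triage): backup overlaps triage ✓
(handoff, reindex): handoff overlaps reindex ✓
(handoff, standup): handoff overlaps standup ✓
(lunch, triage): lunch overlaps triage ✓
(reindex, backup): reindex overlaps backup ✓
(reindex, lunch): reindex overlaps lunch ✓
(reindex, soundcheck): reindex overlaps soundcheck ✓
(reindex, standup): reindex overlaps standup ✓
(soundcheck, backup): soundcheck overlaps backup ✓
(soundcheck, lunch): soundcheck overlaps lunch ✓
(soundcheck, triage): soundcheck overlaps triage ✓
(standup, backup): standup overlaps backup ✓
(standup, demo): standup overlaps demo ✓
(standup, lunch): standup overlaps lunch ✓
(standup, soundcheck): standup overlaps soundcheck ✓
(standup, triage): standup overlaps triage ✓
Count: 17.

17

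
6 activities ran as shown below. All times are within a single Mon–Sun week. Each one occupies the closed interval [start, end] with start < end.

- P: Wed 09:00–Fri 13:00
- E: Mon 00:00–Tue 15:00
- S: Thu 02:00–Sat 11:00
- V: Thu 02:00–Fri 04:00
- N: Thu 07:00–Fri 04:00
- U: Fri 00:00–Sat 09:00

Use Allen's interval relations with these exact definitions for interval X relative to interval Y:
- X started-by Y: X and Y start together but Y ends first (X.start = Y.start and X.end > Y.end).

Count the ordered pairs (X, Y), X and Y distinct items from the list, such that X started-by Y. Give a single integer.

1

Checking all 30 ordered pairs for relation 'started-by'; matching pairs in alphabetical order:
(S, V): S started-by V ✓
Count: 1.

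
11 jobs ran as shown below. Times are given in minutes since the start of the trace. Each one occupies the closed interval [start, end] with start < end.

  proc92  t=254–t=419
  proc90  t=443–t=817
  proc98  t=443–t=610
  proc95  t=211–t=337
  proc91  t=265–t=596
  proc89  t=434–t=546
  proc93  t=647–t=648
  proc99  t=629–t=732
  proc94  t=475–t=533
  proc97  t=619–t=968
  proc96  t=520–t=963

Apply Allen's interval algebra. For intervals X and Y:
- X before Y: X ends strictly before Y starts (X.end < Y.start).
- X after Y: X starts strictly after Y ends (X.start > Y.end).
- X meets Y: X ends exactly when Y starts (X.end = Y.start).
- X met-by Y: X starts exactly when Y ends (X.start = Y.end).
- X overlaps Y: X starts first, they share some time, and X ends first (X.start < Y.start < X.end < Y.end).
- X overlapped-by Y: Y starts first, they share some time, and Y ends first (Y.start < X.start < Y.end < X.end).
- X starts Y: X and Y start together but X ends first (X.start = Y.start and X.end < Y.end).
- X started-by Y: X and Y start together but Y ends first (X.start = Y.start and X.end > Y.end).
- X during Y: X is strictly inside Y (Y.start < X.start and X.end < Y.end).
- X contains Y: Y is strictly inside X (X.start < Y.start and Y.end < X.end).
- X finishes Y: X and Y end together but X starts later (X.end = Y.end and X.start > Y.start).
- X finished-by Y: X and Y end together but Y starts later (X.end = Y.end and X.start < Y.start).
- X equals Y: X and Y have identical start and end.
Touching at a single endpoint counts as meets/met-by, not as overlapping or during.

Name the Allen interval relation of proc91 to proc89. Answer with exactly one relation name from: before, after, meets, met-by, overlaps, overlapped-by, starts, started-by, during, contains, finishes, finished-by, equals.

proc91 = [t=265, t=596]; proc89 = [t=434, t=546].
Compare endpoints: proc91.start < proc89.start, proc91.start < proc89.end, proc91.end > proc89.start, proc91.end > proc89.end.
That pattern is 'contains'.

contains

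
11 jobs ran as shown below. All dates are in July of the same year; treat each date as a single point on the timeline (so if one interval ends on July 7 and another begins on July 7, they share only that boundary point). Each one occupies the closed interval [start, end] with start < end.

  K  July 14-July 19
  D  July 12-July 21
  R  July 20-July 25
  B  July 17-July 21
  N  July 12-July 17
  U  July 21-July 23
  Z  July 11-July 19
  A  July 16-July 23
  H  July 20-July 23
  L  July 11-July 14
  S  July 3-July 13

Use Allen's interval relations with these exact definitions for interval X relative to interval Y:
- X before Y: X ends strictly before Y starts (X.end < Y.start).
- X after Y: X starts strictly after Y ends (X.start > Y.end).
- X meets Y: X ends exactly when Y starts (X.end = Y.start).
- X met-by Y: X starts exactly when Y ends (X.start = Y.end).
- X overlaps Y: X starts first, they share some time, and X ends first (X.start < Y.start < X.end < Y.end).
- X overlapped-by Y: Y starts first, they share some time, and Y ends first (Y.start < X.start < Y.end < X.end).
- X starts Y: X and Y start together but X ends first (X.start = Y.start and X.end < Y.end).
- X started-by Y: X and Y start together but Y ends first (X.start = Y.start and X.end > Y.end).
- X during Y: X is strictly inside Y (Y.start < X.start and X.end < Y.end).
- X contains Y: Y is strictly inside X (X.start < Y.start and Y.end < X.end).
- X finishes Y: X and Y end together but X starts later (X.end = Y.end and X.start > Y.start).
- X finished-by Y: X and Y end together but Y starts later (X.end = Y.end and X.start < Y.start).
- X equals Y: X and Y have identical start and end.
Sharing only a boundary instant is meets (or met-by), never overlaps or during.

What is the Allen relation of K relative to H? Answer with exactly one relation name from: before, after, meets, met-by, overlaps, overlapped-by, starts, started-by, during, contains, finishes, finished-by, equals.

before

K = [July 14, July 19]; H = [July 20, July 23].
Compare endpoints: K.start < H.start, K.start < H.end, K.end < H.start, K.end < H.end.
That pattern is 'before'.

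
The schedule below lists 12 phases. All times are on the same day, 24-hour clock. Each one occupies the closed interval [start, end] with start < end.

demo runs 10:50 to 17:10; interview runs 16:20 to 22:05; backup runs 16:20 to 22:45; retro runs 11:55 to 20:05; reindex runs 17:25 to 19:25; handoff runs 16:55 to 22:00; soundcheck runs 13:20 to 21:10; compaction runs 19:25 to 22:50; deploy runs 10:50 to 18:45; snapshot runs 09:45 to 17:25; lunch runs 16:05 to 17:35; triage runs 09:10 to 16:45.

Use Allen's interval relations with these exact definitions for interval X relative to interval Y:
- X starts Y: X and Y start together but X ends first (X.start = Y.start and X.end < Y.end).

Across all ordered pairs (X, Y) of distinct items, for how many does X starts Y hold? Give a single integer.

2

Checking all 132 ordered pairs for relation 'starts'; matching pairs in alphabetical order:
(demo, deploy): demo starts deploy ✓
(interview, backup): interview starts backup ✓
Count: 2.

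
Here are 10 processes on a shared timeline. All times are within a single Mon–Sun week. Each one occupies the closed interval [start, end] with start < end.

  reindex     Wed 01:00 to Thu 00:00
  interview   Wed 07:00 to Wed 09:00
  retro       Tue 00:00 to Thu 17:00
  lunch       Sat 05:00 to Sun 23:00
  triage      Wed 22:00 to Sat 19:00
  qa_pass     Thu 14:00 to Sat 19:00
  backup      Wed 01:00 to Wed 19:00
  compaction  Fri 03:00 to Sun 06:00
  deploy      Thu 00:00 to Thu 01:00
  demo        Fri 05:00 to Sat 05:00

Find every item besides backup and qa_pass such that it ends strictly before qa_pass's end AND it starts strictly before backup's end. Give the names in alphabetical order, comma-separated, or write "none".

interview, reindex, retro

Conditions: its end is strictly before qa_pass's end (X.end < Sat 19:00) AND its start is strictly before backup's end (X.start < Wed 19:00).
compaction: end Sun 06:00 < Sat 19:00? ✗; start Fri 03:00 < Wed 19:00? ✗ → no.
demo: end Sat 05:00 < Sat 19:00? ✓; start Fri 05:00 < Wed 19:00? ✗ → no.
deploy: end Thu 01:00 < Sat 19:00? ✓; start Thu 00:00 < Wed 19:00? ✗ → no.
interview: end Wed 09:00 < Sat 19:00? ✓; start Wed 07:00 < Wed 19:00? ✓ → yes.
lunch: end Sun 23:00 < Sat 19:00? ✗; start Sat 05:00 < Wed 19:00? ✗ → no.
reindex: end Thu 00:00 < Sat 19:00? ✓; start Wed 01:00 < Wed 19:00? ✓ → yes.
retro: end Thu 17:00 < Sat 19:00? ✓; start Tue 00:00 < Wed 19:00? ✓ → yes.
triage: end Sat 19:00 < Sat 19:00? ✗; start Wed 22:00 < Wed 19:00? ✗ → no.
Result: interview, reindex, retro.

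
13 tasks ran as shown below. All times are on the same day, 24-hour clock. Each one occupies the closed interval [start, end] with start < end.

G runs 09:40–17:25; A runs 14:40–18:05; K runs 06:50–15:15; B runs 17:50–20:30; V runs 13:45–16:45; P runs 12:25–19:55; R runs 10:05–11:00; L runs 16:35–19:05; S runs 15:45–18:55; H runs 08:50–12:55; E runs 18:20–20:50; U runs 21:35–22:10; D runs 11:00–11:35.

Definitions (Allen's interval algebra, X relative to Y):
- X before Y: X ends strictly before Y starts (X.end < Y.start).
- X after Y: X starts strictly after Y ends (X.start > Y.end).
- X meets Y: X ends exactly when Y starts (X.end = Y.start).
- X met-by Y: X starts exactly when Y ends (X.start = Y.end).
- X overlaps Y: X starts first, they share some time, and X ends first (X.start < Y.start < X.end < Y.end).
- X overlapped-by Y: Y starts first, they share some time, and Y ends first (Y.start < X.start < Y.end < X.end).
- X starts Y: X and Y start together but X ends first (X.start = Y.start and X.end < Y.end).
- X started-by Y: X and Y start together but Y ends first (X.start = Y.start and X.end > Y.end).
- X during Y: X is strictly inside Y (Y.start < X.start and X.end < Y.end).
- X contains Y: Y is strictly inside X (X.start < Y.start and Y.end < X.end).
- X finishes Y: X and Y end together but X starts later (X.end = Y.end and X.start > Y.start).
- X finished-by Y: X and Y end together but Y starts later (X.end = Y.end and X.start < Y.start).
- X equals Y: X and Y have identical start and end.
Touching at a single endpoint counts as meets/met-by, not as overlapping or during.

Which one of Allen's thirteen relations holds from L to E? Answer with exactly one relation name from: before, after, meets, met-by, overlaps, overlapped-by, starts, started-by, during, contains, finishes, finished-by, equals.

overlaps

L = [16:35, 19:05]; E = [18:20, 20:50].
Compare endpoints: L.start < E.start, L.start < E.end, L.end > E.start, L.end < E.end.
That pattern is 'overlaps'.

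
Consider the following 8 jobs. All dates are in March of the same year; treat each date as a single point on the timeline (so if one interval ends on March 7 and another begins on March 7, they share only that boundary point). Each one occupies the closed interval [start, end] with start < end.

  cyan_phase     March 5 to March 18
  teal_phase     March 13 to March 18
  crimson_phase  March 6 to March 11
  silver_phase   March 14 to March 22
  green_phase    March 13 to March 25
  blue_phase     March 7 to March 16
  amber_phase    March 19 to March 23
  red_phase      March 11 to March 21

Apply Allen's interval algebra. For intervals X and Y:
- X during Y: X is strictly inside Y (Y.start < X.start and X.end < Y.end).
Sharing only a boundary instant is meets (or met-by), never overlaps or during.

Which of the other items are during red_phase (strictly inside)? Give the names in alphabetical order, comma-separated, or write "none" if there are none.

Target red_phase = [March 11, March 21].
amber_phase [March 19, March 23] → overlapped-by → no.
blue_phase [March 7, March 16] → overlaps → no.
crimson_phase [March 6, March 11] → meets → no.
cyan_phase [March 5, March 18] → overlaps → no.
green_phase [March 13, March 25] → overlapped-by → no.
silver_phase [March 14, March 22] → overlapped-by → no.
teal_phase [March 13, March 18] → during → yes.
Result: teal_phase.

teal_phase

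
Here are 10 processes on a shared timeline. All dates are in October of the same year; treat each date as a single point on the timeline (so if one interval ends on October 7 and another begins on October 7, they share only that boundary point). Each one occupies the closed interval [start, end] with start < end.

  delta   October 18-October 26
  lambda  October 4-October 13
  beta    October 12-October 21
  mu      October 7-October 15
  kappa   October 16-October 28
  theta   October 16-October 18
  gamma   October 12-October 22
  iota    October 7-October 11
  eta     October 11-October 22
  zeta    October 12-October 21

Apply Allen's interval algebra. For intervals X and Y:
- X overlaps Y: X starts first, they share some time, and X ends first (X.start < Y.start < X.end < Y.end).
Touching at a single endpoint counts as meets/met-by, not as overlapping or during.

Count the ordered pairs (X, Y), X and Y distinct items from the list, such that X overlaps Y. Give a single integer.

Checking all 90 ordered pairs for relation 'overlaps'; matching pairs in alphabetical order:
(beta, delta): beta overlaps delta ✓
(beta, kappa): beta overlaps kappa ✓
(eta, delta): eta overlaps delta ✓
(eta, kappa): eta overlaps kappa ✓
(gamma, delta): gamma overlaps delta ✓
(gamma, kappa): gamma overlaps kappa ✓
(lambda, beta): lambda overlaps beta ✓
(lambda, eta): lambda overlaps eta ✓
(lambda, gamma): lambda overlaps gamma ✓
(lambda, mu): lambda overlaps mu ✓
(lambda, zeta): lambda overlaps zeta ✓
(mu, beta): mu overlaps beta ✓
(mu, eta): mu overlaps eta ✓
(mu, gamma): mu overlaps gamma ✓
(mu, zeta): mu overlaps zeta ✓
(zeta, delta): zeta overlaps delta ✓
(zeta, kappa): zeta overlaps kappa ✓
Count: 17.

17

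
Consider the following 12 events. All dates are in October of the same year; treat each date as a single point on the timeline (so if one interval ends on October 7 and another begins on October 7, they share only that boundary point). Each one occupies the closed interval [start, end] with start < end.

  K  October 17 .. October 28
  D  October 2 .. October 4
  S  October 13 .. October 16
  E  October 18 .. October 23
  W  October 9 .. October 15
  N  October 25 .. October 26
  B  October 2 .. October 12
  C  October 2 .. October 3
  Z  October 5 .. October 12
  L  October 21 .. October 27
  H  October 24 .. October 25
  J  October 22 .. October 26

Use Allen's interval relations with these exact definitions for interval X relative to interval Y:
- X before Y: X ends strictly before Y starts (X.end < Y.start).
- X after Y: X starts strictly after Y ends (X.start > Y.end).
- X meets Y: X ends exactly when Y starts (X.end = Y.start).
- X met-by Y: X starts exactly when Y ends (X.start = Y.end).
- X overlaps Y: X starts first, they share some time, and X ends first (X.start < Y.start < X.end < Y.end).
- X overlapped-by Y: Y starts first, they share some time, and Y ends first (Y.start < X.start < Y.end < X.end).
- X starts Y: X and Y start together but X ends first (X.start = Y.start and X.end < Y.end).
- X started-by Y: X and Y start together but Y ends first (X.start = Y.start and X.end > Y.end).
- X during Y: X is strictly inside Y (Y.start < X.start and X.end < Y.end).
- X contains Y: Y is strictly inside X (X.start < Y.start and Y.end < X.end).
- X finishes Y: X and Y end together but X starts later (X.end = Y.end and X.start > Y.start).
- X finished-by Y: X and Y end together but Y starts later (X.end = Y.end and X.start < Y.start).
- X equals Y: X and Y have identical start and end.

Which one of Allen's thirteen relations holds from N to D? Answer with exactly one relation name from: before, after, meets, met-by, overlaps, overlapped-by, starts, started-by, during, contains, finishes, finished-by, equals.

N = [October 25, October 26]; D = [October 2, October 4].
Compare endpoints: N.start > D.start, N.start > D.end, N.end > D.start, N.end > D.end.
That pattern is 'after'.

after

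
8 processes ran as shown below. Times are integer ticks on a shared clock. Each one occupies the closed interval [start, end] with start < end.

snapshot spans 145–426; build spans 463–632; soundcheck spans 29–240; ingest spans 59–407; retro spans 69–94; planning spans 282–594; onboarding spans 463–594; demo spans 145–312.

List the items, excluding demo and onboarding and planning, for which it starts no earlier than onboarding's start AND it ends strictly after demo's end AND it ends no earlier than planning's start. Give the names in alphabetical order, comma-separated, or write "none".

Conditions: its start is no earlier than onboarding's start (X.start >= 463) AND its end is strictly after demo's end (X.end > 312) AND its end is no earlier than planning's start (X.end >= 282).
build: start 463 >= 463? ✓; end 632 > 312? ✓; end 632 >= 282? ✓ → yes.
ingest: start 59 >= 463? ✗; end 407 > 312? ✓; end 407 >= 282? ✓ → no.
retro: start 69 >= 463? ✗; end 94 > 312? ✗; end 94 >= 282? ✗ → no.
snapshot: start 145 >= 463? ✗; end 426 > 312? ✓; end 426 >= 282? ✓ → no.
soundcheck: start 29 >= 463? ✗; end 240 > 312? ✗; end 240 >= 282? ✗ → no.
Result: build.

build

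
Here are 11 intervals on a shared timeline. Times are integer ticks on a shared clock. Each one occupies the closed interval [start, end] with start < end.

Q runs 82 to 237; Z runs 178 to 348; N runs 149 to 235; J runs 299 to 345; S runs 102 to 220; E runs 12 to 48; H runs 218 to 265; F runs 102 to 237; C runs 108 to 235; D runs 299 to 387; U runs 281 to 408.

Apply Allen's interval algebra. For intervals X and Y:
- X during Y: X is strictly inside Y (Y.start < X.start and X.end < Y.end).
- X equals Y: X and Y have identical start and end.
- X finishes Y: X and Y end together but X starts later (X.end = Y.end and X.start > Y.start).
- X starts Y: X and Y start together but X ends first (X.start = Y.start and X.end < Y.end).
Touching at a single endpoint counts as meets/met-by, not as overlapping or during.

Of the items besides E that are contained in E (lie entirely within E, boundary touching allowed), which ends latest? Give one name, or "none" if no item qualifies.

none

Target E = [12, 48].
C [108, 235] → after → excluded.
D [299, 387] → after → excluded.
F [102, 237] → after → excluded.
H [218, 265] → after → excluded.
J [299, 345] → after → excluded.
N [149, 235] → after → excluded.
Q [82, 237] → after → excluded.
S [102, 220] → after → excluded.
U [281, 408] → after → excluded.
Z [178, 348] → after → excluded.
No candidates → none.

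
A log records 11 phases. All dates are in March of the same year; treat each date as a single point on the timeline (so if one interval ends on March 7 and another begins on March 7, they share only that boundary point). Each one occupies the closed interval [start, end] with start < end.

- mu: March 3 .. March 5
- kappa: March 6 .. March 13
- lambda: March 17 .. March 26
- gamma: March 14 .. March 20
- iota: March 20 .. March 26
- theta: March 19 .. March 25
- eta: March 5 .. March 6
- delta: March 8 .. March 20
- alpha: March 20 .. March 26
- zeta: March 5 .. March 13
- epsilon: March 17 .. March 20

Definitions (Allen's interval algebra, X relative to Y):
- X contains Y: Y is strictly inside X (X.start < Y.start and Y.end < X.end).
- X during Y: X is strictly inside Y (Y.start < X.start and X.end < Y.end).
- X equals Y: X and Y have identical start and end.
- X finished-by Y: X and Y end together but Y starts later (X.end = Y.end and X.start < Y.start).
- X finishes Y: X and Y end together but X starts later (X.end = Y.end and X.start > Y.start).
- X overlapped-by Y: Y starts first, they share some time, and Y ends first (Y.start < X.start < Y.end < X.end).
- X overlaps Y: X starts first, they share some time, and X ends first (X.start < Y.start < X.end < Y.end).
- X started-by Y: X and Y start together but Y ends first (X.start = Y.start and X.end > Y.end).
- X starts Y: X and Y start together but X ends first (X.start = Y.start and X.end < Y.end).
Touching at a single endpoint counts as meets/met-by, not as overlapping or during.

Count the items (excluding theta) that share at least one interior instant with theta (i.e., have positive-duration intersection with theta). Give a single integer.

Target theta = [March 19, March 25].
alpha [March 20, March 26] → overlapped-by → counts.
delta [March 8, March 20] → overlaps → counts.
epsilon [March 17, March 20] → overlaps → counts.
eta [March 5, March 6] → before → no.
gamma [March 14, March 20] → overlaps → counts.
iota [March 20, March 26] → overlapped-by → counts.
kappa [March 6, March 13] → before → no.
lambda [March 17, March 26] → contains → counts.
mu [March 3, March 5] → before → no.
zeta [March 5, March 13] → before → no.
Total: 6.

6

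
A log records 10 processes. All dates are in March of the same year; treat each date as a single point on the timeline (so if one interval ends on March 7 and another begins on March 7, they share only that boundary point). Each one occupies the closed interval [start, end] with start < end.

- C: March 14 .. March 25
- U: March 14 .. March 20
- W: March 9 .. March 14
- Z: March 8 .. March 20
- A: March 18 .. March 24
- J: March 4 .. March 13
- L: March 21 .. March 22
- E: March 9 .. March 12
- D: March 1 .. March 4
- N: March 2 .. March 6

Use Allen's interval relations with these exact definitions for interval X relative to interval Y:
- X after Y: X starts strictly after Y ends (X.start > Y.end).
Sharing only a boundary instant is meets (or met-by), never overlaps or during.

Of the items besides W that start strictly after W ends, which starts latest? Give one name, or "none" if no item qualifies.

Target W = [March 9, March 14].
A [March 18, March 24] → after → candidate.
C [March 14, March 25] → met-by → excluded.
D [March 1, March 4] → before → excluded.
E [March 9, March 12] → starts → excluded.
J [March 4, March 13] → overlaps → excluded.
L [March 21, March 22] → after → candidate.
N [March 2, March 6] → before → excluded.
U [March 14, March 20] → met-by → excluded.
Z [March 8, March 20] → contains → excluded.
Among candidates, latest start is March 21 → L.

L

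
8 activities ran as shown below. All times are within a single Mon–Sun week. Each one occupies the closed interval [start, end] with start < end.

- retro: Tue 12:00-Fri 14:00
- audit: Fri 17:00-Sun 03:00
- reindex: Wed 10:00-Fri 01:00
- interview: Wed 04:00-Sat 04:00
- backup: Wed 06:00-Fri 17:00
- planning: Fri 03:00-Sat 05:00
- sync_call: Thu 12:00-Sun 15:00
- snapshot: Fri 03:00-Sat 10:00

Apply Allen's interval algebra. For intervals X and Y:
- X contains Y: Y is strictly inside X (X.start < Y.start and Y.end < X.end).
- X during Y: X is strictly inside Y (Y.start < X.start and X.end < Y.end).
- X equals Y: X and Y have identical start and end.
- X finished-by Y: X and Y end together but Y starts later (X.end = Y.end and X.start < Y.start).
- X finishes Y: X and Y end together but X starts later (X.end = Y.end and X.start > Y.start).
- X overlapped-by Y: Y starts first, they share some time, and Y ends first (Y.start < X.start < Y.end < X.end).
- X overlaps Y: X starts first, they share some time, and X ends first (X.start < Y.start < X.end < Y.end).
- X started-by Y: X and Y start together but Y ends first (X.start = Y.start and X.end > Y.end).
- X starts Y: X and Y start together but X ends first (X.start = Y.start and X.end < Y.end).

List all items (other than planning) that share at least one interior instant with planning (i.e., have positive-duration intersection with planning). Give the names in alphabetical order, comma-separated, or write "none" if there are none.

Target planning = [Fri 03:00, Sat 05:00].
audit [Fri 17:00, Sun 03:00] → overlapped-by → yes.
backup [Wed 06:00, Fri 17:00] → overlaps → yes.
interview [Wed 04:00, Sat 04:00] → overlaps → yes.
reindex [Wed 10:00, Fri 01:00] → before → no.
retro [Tue 12:00, Fri 14:00] → overlaps → yes.
snapshot [Fri 03:00, Sat 10:00] → started-by → yes.
sync_call [Thu 12:00, Sun 15:00] → contains → yes.
Result: audit, backup, interview, retro, snapshot, sync_call.

audit, backup, interview, retro, snapshot, sync_call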